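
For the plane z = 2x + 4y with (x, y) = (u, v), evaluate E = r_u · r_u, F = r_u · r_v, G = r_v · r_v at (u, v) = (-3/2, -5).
E = 5;  F = 8;  G = 17

Partials: r_u = (1, 0, 2), r_v = (0, 1, 4). As functions of (u, v):
  E = r_u · r_u = 5,
  F = r_u · r_v = 8,
  G = r_v · r_v = 17.
Evaluating at (u, v) = (-3/2, -5): E = 5, F = 8, G = 17.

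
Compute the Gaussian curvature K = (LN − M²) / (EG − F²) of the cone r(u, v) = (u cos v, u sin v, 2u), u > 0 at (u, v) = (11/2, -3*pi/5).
K = 0

Coefficients of the first fundamental form: E = 5, F = 0, G = u^2.
Coefficients of the second fundamental form: L = 0, M = 0, N = 2*sqrt(5)*u^2/(5*Abs(u)).
Assemble K = (LN − M²)/(EG − F²) = 0. At (u, v) = (11/2, -3*pi/5): K = 0.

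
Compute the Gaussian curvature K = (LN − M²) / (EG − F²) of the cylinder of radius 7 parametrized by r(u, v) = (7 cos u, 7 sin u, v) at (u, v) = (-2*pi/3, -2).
K = 0

Coefficients of the first fundamental form: E = 49, F = 0, G = 1.
Coefficients of the second fundamental form: L = -7, M = 0, N = 0.
Assemble K = (LN − M²)/(EG − F²) = 0. At (u, v) = (-2*pi/3, -2): K = 0.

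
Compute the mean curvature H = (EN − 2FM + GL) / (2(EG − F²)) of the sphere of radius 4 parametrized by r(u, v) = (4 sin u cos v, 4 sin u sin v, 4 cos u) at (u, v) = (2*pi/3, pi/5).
H = -1/4

With E = 16, F = 0, G = 16*sin(u)^2, L = -4*sin(u)/Abs(sin(u)), M = 0, N = -4*sin(u)^3/Abs(sin(u)), assemble
  H = (EN − 2FM + GL) / (2(EG − F²)) = -sin(u)/(4*Abs(sin(u))).
At (u, v) = (2*pi/3, pi/5): H = -1/4.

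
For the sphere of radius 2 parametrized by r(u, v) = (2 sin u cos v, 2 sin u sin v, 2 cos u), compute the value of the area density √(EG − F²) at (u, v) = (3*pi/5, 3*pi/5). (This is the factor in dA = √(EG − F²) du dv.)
√(EG − F²)|_{(3*pi/5, 3*pi/5)} = sqrt(2*sqrt(5) + 10)

E = 4, F = 0, G = 4*sin(u)^2, so EG − F² = 16*sin(u)^2. Taking the positive square root: √(EG − F²) = 4*Abs(sin(u)). At (u, v) = (3*pi/5, 3*pi/5): sqrt(2*sqrt(5) + 10).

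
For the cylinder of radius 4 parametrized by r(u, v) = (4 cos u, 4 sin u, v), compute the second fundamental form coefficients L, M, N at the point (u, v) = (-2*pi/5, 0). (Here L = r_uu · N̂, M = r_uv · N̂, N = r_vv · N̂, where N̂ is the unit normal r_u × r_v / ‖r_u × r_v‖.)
L = -4;  M = 0;  N = 0

Compute the unit normal N̂(u, v) = (cos(u), sin(u), 0), and the second partials r_uu, r_uv, r_vv. Take dot products:
  L(u, v) = r_uu · N̂ = -4,
  M(u, v) = r_uv · N̂ = 0,
  N(u, v) = r_vv · N̂ = 0.
Evaluating at (u, v) = (-2*pi/5, 0):
  L = -4, M = 0, N = 0.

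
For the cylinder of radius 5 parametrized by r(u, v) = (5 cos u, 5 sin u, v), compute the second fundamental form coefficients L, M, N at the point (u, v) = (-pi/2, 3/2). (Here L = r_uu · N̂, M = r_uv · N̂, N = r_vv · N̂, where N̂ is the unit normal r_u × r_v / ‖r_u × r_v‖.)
L = -5;  M = 0;  N = 0

Compute the unit normal N̂(u, v) = (cos(u), sin(u), 0), and the second partials r_uu, r_uv, r_vv. Take dot products:
  L(u, v) = r_uu · N̂ = -5,
  M(u, v) = r_uv · N̂ = 0,
  N(u, v) = r_vv · N̂ = 0.
Evaluating at (u, v) = (-pi/2, 3/2):
  L = -5, M = 0, N = 0.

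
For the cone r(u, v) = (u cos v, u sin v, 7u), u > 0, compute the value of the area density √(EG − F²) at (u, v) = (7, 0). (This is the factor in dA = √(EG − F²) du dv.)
√(EG − F²)|_{(7, 0)} = 35*sqrt(2)

E = 50, F = 0, G = u^2, so EG − F² = 50*u^2. Taking the positive square root: √(EG − F²) = 5*sqrt(2)*Abs(u). At (u, v) = (7, 0): 35*sqrt(2).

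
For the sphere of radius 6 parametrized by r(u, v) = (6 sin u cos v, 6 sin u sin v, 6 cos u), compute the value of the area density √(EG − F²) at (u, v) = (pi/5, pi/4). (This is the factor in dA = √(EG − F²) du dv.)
√(EG − F²)|_{(pi/5, pi/4)} = 9*sqrt(10 - 2*sqrt(5))

E = 36, F = 0, G = 36*sin(u)^2, so EG − F² = 1296*sin(u)^2. Taking the positive square root: √(EG − F²) = 36*Abs(sin(u)). At (u, v) = (pi/5, pi/4): 9*sqrt(10 - 2*sqrt(5)).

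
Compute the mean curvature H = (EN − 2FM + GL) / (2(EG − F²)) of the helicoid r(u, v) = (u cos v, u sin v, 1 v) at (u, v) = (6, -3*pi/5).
H = 0

With E = 1, F = 0, G = u^2 + 1, L = 0, M = -1/sqrt(u^2 + 1), N = 0, assemble
  H = (EN − 2FM + GL) / (2(EG − F²)) = 0.
At (u, v) = (6, -3*pi/5): H = 0.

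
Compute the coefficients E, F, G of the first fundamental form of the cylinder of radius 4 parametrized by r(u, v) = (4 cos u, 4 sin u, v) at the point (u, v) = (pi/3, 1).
E = 16;  F = 0;  G = 1

Partials: r_u = (-4*sin(u), 4*cos(u), 0), r_v = (0, 0, 1). As functions of (u, v):
  E = r_u · r_u = 16,
  F = r_u · r_v = 0,
  G = r_v · r_v = 1.
Evaluating at (u, v) = (pi/3, 1): E = 16, F = 0, G = 1.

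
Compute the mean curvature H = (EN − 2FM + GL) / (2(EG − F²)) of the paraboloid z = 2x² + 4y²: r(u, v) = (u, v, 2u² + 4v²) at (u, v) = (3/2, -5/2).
H = 50*sqrt(437)/10051

With E = 16*u^2 + 1, F = 32*u*v, G = 64*v^2 + 1, L = 4/sqrt(16*u^2 + 64*v^2 + 1), M = 0, N = 8/sqrt(16*u^2 + 64*v^2 + 1), assemble
  H = (EN − 2FM + GL) / (2(EG − F²)) = 2*(32*u^2 + 64*v^2 + 3)/(16*u^2 + 64*v^2 + 1)^(3/2).
At (u, v) = (3/2, -5/2): H = 50*sqrt(437)/10051.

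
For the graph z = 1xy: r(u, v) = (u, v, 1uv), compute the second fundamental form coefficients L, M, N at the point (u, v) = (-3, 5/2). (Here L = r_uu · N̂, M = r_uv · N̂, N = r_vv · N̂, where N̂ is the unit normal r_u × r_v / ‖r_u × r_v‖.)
L = 0;  M = 2*sqrt(65)/65;  N = 0

Compute the unit normal N̂(u, v) = (-v/sqrt(u^2 + v^2 + 1), -u/sqrt(u^2 + v^2 + 1), 1/sqrt(u^2 + v^2 + 1)), and the second partials r_uu, r_uv, r_vv. Take dot products:
  L(u, v) = r_uu · N̂ = 0,
  M(u, v) = r_uv · N̂ = 1/sqrt(u^2 + v^2 + 1),
  N(u, v) = r_vv · N̂ = 0.
Evaluating at (u, v) = (-3, 5/2):
  L = 0, M = 2*sqrt(65)/65, N = 0.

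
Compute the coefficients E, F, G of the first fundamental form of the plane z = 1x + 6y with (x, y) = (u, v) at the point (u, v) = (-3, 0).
E = 2;  F = 6;  G = 37

Partials: r_u = (1, 0, 1), r_v = (0, 1, 6). As functions of (u, v):
  E = r_u · r_u = 2,
  F = r_u · r_v = 6,
  G = r_v · r_v = 37.
Evaluating at (u, v) = (-3, 0): E = 2, F = 6, G = 37.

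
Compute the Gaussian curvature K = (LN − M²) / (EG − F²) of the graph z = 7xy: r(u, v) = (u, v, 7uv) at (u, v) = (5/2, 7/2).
K = -196/3294225

Coefficients of the first fundamental form: E = 49*v^2 + 1, F = 49*u*v, G = 49*u^2 + 1.
Coefficients of the second fundamental form: L = 0, M = 7/sqrt(49*u^2 + 49*v^2 + 1), N = 0.
Assemble K = (LN − M²)/(EG − F²) = -49/(2401*u^4 + 4802*u^2*v^2 + 98*u^2 + 2401*v^4 + 98*v^2 + 1). At (u, v) = (5/2, 7/2): K = -196/3294225.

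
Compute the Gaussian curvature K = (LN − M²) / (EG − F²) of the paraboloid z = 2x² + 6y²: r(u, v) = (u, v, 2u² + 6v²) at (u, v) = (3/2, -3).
K = 48/1776889

Coefficients of the first fundamental form: E = 16*u^2 + 1, F = 48*u*v, G = 144*v^2 + 1.
Coefficients of the second fundamental form: L = 4/sqrt(16*u^2 + 144*v^2 + 1), M = 0, N = 12/sqrt(16*u^2 + 144*v^2 + 1).
Assemble K = (LN − M²)/(EG − F²) = 48/(256*u^4 + 4608*u^2*v^2 + 32*u^2 + 20736*v^4 + 288*v^2 + 1). At (u, v) = (3/2, -3): K = 48/1776889.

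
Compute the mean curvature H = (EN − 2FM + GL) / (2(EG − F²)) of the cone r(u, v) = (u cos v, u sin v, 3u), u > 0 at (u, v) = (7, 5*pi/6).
H = 3*sqrt(10)/140

With E = 10, F = 0, G = u^2, L = 0, M = 0, N = 3*sqrt(10)*u^2/(10*Abs(u)), assemble
  H = (EN − 2FM + GL) / (2(EG − F²)) = 3*sqrt(10)/(20*Abs(u)).
At (u, v) = (7, 5*pi/6): H = 3*sqrt(10)/140.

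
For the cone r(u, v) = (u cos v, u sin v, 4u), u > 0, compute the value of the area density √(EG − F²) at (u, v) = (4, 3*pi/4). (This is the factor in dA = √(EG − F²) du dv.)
√(EG − F²)|_{(4, 3*pi/4)} = 4*sqrt(17)

E = 17, F = 0, G = u^2, so EG − F² = 17*u^2. Taking the positive square root: √(EG − F²) = sqrt(17)*Abs(u). At (u, v) = (4, 3*pi/4): 4*sqrt(17).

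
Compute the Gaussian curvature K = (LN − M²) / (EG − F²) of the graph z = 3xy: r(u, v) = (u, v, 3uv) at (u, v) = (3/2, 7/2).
K = -36/69169

Coefficients of the first fundamental form: E = 9*v^2 + 1, F = 9*u*v, G = 9*u^2 + 1.
Coefficients of the second fundamental form: L = 0, M = 3/sqrt(9*u^2 + 9*v^2 + 1), N = 0.
Assemble K = (LN − M²)/(EG − F²) = -9/(81*u^4 + 162*u^2*v^2 + 18*u^2 + 81*v^4 + 18*v^2 + 1). At (u, v) = (3/2, 7/2): K = -36/69169.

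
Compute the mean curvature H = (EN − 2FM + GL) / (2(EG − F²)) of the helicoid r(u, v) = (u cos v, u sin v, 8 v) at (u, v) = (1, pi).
H = 0

With E = 1, F = 0, G = u^2 + 64, L = 0, M = -8/sqrt(u^2 + 64), N = 0, assemble
  H = (EN − 2FM + GL) / (2(EG − F²)) = 0.
At (u, v) = (1, pi): H = 0.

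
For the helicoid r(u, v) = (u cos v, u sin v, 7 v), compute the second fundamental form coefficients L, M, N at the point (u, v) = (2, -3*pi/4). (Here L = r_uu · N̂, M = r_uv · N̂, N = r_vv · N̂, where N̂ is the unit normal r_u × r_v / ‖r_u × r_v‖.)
L = 0;  M = -7*sqrt(53)/53;  N = 0

Compute the unit normal N̂(u, v) = (7*sin(v)/sqrt(u^2 + 49), -7*cos(v)/sqrt(u^2 + 49), u/sqrt(u^2 + 49)), and the second partials r_uu, r_uv, r_vv. Take dot products:
  L(u, v) = r_uu · N̂ = 0,
  M(u, v) = r_uv · N̂ = -7/sqrt(u^2 + 49),
  N(u, v) = r_vv · N̂ = 0.
Evaluating at (u, v) = (2, -3*pi/4):
  L = 0, M = -7*sqrt(53)/53, N = 0.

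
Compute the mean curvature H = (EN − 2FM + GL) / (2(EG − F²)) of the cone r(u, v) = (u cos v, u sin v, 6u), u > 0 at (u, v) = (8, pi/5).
H = 3*sqrt(37)/296

With E = 37, F = 0, G = u^2, L = 0, M = 0, N = 6*sqrt(37)*u^2/(37*Abs(u)), assemble
  H = (EN − 2FM + GL) / (2(EG − F²)) = 3*sqrt(37)/(37*Abs(u)).
At (u, v) = (8, pi/5): H = 3*sqrt(37)/296.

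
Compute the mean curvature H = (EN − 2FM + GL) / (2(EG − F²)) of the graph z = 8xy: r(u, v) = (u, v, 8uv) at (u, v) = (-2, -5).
H = -5120*sqrt(1857)/3448449

With E = 64*v^2 + 1, F = 64*u*v, G = 64*u^2 + 1, L = 0, M = 8/sqrt(64*u^2 + 64*v^2 + 1), N = 0, assemble
  H = (EN − 2FM + GL) / (2(EG − F²)) = -512*u*v/(64*u^2 + 64*v^2 + 1)^(3/2).
At (u, v) = (-2, -5): H = -5120*sqrt(1857)/3448449.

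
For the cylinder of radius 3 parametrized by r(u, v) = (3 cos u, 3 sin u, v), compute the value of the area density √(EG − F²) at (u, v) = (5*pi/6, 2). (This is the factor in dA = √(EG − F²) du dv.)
√(EG − F²)|_{(5*pi/6, 2)} = 3

E = 9, F = 0, G = 1, so EG − F² = 9. Taking the positive square root: √(EG − F²) = 3. At (u, v) = (5*pi/6, 2): 3.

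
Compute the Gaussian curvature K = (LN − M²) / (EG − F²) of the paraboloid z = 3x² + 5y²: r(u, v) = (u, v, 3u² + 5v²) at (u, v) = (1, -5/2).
K = 15/109561

Coefficients of the first fundamental form: E = 36*u^2 + 1, F = 60*u*v, G = 100*v^2 + 1.
Coefficients of the second fundamental form: L = 6/sqrt(36*u^2 + 100*v^2 + 1), M = 0, N = 10/sqrt(36*u^2 + 100*v^2 + 1).
Assemble K = (LN − M²)/(EG − F²) = 60/(1296*u^4 + 7200*u^2*v^2 + 72*u^2 + 10000*v^4 + 200*v^2 + 1). At (u, v) = (1, -5/2): K = 15/109561.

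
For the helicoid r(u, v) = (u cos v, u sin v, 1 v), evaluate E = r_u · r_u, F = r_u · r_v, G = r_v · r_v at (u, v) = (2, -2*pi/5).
E = 1;  F = 0;  G = 5

Partials: r_u = (cos(v), sin(v), 0), r_v = (-u*sin(v), u*cos(v), 1). As functions of (u, v):
  E = r_u · r_u = 1,
  F = r_u · r_v = 0,
  G = r_v · r_v = u^2 + 1.
Evaluating at (u, v) = (2, -2*pi/5): E = 1, F = 0, G = 5.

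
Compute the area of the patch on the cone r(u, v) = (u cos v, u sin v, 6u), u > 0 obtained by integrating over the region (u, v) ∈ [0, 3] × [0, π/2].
Area = 9*sqrt(37)*pi/4

Area = ∫∫ √(EG − F²) du dv with √(EG − F²) = sqrt(37)*Abs(u). Integrating over [0, 3] × [0, π/2] gives 9*sqrt(37)*pi/4.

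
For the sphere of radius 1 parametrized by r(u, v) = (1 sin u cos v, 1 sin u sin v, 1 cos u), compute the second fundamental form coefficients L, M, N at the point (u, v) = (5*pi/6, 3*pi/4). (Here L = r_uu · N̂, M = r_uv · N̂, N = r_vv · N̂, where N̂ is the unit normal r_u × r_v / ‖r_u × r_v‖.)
L = -1;  M = 0;  N = -1/4

Compute the unit normal N̂(u, v) = (sin(u)^2*cos(v)/Abs(sin(u)), sin(u)^2*sin(v)/Abs(sin(u)), sin(2*u)/(2*Abs(sin(u)))), and the second partials r_uu, r_uv, r_vv. Take dot products:
  L(u, v) = r_uu · N̂ = -sin(u)/Abs(sin(u)),
  M(u, v) = r_uv · N̂ = 0,
  N(u, v) = r_vv · N̂ = -sin(u)^3/Abs(sin(u)).
Evaluating at (u, v) = (5*pi/6, 3*pi/4):
  L = -1, M = 0, N = -1/4.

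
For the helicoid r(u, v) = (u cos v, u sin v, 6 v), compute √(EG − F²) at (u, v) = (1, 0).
√(EG − F²)|_{(1, 0)} = sqrt(37)

E = 1, F = 0, G = u^2 + 36; EG − F² = u^2 + 36; √(EG − F²) = sqrt(u^2 + 36). At the given point: sqrt(37).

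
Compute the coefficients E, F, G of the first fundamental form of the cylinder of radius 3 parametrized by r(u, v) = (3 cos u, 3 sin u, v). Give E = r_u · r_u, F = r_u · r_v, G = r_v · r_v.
E = 9;  F = 0;  G = 1

Compute partials: r_u = (-3*sin(u), 3*cos(u), 0), r_v = (0, 0, 1). Then
  E = r_u · r_u = 9,
  F = r_u · r_v = 0,
  G = r_v · r_v = 1.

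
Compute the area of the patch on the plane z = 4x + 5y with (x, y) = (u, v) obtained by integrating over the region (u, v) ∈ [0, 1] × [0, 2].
Area = 2*sqrt(42)

Area = ∫∫ √(EG − F²) du dv with √(EG − F²) = sqrt(42). Integrating over [0, 1] × [0, 2] gives 2*sqrt(42).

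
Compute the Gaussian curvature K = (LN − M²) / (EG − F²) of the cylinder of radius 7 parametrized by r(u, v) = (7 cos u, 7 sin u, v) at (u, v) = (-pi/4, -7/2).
K = 0

Coefficients of the first fundamental form: E = 49, F = 0, G = 1.
Coefficients of the second fundamental form: L = -7, M = 0, N = 0.
Assemble K = (LN − M²)/(EG − F²) = 0. At (u, v) = (-pi/4, -7/2): K = 0.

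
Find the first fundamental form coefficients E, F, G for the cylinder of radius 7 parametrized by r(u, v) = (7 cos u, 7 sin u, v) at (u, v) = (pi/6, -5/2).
E = 49;  F = 0;  G = 1

Partials: r_u = (-7*sin(u), 7*cos(u), 0), r_v = (0, 0, 1). As functions of (u, v):
  E = r_u · r_u = 49,
  F = r_u · r_v = 0,
  G = r_v · r_v = 1.
Evaluating at (u, v) = (pi/6, -5/2): E = 49, F = 0, G = 1.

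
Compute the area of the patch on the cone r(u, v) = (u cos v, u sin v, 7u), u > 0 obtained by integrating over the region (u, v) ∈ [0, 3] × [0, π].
Area = 45*sqrt(2)*pi/2

Area = ∫∫ √(EG − F²) du dv with √(EG − F²) = 5*sqrt(2)*Abs(u). Integrating over [0, 3] × [0, π] gives 45*sqrt(2)*pi/2.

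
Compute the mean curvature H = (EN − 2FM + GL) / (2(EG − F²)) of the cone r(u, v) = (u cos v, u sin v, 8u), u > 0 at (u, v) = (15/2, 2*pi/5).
H = 8*sqrt(65)/975

With E = 65, F = 0, G = u^2, L = 0, M = 0, N = 8*sqrt(65)*u^2/(65*Abs(u)), assemble
  H = (EN − 2FM + GL) / (2(EG − F²)) = 4*sqrt(65)/(65*Abs(u)).
At (u, v) = (15/2, 2*pi/5): H = 8*sqrt(65)/975.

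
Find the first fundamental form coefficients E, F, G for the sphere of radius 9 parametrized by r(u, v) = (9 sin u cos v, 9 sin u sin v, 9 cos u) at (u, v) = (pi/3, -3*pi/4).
E = 81;  F = 0;  G = 243/4

Partials: r_u = (9*cos(u)*cos(v), 9*sin(v)*cos(u), -9*sin(u)), r_v = (-9*sin(u)*sin(v), 9*sin(u)*cos(v), 0). As functions of (u, v):
  E = r_u · r_u = 81,
  F = r_u · r_v = 0,
  G = r_v · r_v = 81*sin(u)^2.
Evaluating at (u, v) = (pi/3, -3*pi/4): E = 81, F = 0, G = 243/4.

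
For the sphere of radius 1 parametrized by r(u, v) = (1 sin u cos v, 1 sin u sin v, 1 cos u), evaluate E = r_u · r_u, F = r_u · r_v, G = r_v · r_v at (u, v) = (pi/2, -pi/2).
E = 1;  F = 0;  G = 1

Partials: r_u = (cos(u)*cos(v), sin(v)*cos(u), -sin(u)), r_v = (-sin(u)*sin(v), sin(u)*cos(v), 0). As functions of (u, v):
  E = r_u · r_u = 1,
  F = r_u · r_v = 0,
  G = r_v · r_v = sin(u)^2.
Evaluating at (u, v) = (pi/2, -pi/2): E = 1, F = 0, G = 1.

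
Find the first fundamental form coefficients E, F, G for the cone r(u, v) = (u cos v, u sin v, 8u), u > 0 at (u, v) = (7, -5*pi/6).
E = 65;  F = 0;  G = 49

Partials: r_u = (cos(v), sin(v), 8), r_v = (-u*sin(v), u*cos(v), 0). As functions of (u, v):
  E = r_u · r_u = 65,
  F = r_u · r_v = 0,
  G = r_v · r_v = u^2.
Evaluating at (u, v) = (7, -5*pi/6): E = 65, F = 0, G = 49.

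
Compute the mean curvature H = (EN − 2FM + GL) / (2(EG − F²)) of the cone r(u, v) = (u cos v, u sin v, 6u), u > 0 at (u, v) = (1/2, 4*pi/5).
H = 6*sqrt(37)/37

With E = 37, F = 0, G = u^2, L = 0, M = 0, N = 6*sqrt(37)*u^2/(37*Abs(u)), assemble
  H = (EN − 2FM + GL) / (2(EG − F²)) = 3*sqrt(37)/(37*Abs(u)).
At (u, v) = (1/2, 4*pi/5): H = 6*sqrt(37)/37.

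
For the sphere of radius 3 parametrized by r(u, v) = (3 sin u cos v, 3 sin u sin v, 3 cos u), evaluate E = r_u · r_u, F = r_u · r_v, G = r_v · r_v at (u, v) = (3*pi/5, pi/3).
E = 9;  F = 0;  G = 9*sqrt(5)/8 + 45/8

Partials: r_u = (3*cos(u)*cos(v), 3*sin(v)*cos(u), -3*sin(u)), r_v = (-3*sin(u)*sin(v), 3*sin(u)*cos(v), 0). As functions of (u, v):
  E = r_u · r_u = 9,
  F = r_u · r_v = 0,
  G = r_v · r_v = 9*sin(u)^2.
Evaluating at (u, v) = (3*pi/5, pi/3): E = 9, F = 0, G = 9*sqrt(5)/8 + 45/8.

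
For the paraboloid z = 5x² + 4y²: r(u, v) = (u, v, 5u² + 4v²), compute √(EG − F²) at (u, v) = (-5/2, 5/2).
√(EG − F²)|_{(-5/2, 5/2)} = 3*sqrt(114)

E = 100*u^2 + 1, F = 80*u*v, G = 64*v^2 + 1; EG − F² = 100*u^2 + 64*v^2 + 1; √(EG − F²) = sqrt(100*u^2 + 64*v^2 + 1). At the given point: 3*sqrt(114).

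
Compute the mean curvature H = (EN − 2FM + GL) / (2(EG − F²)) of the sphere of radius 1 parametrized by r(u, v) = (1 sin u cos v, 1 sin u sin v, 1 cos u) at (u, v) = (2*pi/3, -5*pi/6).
H = -1

With E = 1, F = 0, G = sin(u)^2, L = -sin(u)/Abs(sin(u)), M = 0, N = -sin(u)^3/Abs(sin(u)), assemble
  H = (EN − 2FM + GL) / (2(EG − F²)) = -sin(u)/Abs(sin(u)).
At (u, v) = (2*pi/3, -5*pi/6): H = -1.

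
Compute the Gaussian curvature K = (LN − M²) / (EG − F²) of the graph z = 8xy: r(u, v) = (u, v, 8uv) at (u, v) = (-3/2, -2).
K = -64/160801

Coefficients of the first fundamental form: E = 64*v^2 + 1, F = 64*u*v, G = 64*u^2 + 1.
Coefficients of the second fundamental form: L = 0, M = 8/sqrt(64*u^2 + 64*v^2 + 1), N = 0.
Assemble K = (LN − M²)/(EG − F²) = -64/(4096*u^4 + 8192*u^2*v^2 + 128*u^2 + 4096*v^4 + 128*v^2 + 1). At (u, v) = (-3/2, -2): K = -64/160801.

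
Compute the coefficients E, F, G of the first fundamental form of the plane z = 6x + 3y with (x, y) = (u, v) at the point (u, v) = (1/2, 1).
E = 37;  F = 18;  G = 10

Partials: r_u = (1, 0, 6), r_v = (0, 1, 3). As functions of (u, v):
  E = r_u · r_u = 37,
  F = r_u · r_v = 18,
  G = r_v · r_v = 10.
Evaluating at (u, v) = (1/2, 1): E = 37, F = 18, G = 10.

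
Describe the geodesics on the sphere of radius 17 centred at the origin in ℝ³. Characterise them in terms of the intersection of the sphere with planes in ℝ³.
Geodesics on the sphere of radius 17 are great circles — circles of radius 17 obtained as the intersection of the sphere with planes through the origin (the centre of the sphere).

A curve α(t) of nonzero constant speed on the sphere of radius 17 is a geodesic iff its acceleration α̈ is everywhere normal to the surface, i.e. parallel to the radial vector α(t). Then d/dt(α × α̇) = α̇ × α̇ + α × α̈ = 0, so α × α̇ is a constant vector n ≠ 0 and α(t) · n = 0 for all t: α lies in the plane through the origin with normal n. The intersection of that plane with the sphere is a circle of radius 17 (a great circle). Conversely, a great circle traversed at constant speed has centripetal acceleration pointing at the origin, hence normal to the sphere, so every great circle is a geodesic.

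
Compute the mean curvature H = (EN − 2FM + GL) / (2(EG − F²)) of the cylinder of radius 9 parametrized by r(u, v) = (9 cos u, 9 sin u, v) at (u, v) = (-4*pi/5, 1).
H = -1/18

With E = 81, F = 0, G = 1, L = -9, M = 0, N = 0, assemble
  H = (EN − 2FM + GL) / (2(EG − F²)) = -1/18.
At (u, v) = (-4*pi/5, 1): H = -1/18.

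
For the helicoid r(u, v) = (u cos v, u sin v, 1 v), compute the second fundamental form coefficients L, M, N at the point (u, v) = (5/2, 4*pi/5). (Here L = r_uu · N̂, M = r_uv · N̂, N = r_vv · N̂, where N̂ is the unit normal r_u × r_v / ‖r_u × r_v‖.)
L = 0;  M = -2*sqrt(29)/29;  N = 0

Compute the unit normal N̂(u, v) = (sin(v)/sqrt(u^2 + 1), -cos(v)/sqrt(u^2 + 1), u/sqrt(u^2 + 1)), and the second partials r_uu, r_uv, r_vv. Take dot products:
  L(u, v) = r_uu · N̂ = 0,
  M(u, v) = r_uv · N̂ = -1/sqrt(u^2 + 1),
  N(u, v) = r_vv · N̂ = 0.
Evaluating at (u, v) = (5/2, 4*pi/5):
  L = 0, M = -2*sqrt(29)/29, N = 0.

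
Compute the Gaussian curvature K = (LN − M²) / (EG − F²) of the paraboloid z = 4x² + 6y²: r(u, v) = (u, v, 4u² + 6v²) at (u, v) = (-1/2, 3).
K = 96/1723969

Coefficients of the first fundamental form: E = 64*u^2 + 1, F = 96*u*v, G = 144*v^2 + 1.
Coefficients of the second fundamental form: L = 8/sqrt(64*u^2 + 144*v^2 + 1), M = 0, N = 12/sqrt(64*u^2 + 144*v^2 + 1).
Assemble K = (LN − M²)/(EG − F²) = 96/(4096*u^4 + 18432*u^2*v^2 + 128*u^2 + 20736*v^4 + 288*v^2 + 1). At (u, v) = (-1/2, 3): K = 96/1723969.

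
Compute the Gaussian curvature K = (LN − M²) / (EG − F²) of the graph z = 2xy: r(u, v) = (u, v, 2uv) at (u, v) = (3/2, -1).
K = -1/49

Coefficients of the first fundamental form: E = 4*v^2 + 1, F = 4*u*v, G = 4*u^2 + 1.
Coefficients of the second fundamental form: L = 0, M = 2/sqrt(4*u^2 + 4*v^2 + 1), N = 0.
Assemble K = (LN − M²)/(EG − F²) = -4/(16*u^4 + 32*u^2*v^2 + 8*u^2 + 16*v^4 + 8*v^2 + 1). At (u, v) = (3/2, -1): K = -1/49.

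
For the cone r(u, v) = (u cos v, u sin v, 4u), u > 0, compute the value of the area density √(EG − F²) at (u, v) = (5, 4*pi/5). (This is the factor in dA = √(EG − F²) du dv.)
√(EG − F²)|_{(5, 4*pi/5)} = 5*sqrt(17)

E = 17, F = 0, G = u^2, so EG − F² = 17*u^2. Taking the positive square root: √(EG − F²) = sqrt(17)*Abs(u). At (u, v) = (5, 4*pi/5): 5*sqrt(17).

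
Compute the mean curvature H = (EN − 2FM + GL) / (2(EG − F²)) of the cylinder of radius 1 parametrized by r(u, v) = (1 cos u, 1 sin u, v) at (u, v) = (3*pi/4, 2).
H = -1/2

With E = 1, F = 0, G = 1, L = -1, M = 0, N = 0, assemble
  H = (EN − 2FM + GL) / (2(EG − F²)) = -1/2.
At (u, v) = (3*pi/4, 2): H = -1/2.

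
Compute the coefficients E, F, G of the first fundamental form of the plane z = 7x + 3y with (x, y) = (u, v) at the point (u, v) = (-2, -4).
E = 50;  F = 21;  G = 10

Partials: r_u = (1, 0, 7), r_v = (0, 1, 3). As functions of (u, v):
  E = r_u · r_u = 50,
  F = r_u · r_v = 21,
  G = r_v · r_v = 10.
Evaluating at (u, v) = (-2, -4): E = 50, F = 21, G = 10.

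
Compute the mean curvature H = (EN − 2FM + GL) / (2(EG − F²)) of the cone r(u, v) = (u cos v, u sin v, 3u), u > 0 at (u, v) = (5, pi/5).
H = 3*sqrt(10)/100

With E = 10, F = 0, G = u^2, L = 0, M = 0, N = 3*sqrt(10)*u^2/(10*Abs(u)), assemble
  H = (EN − 2FM + GL) / (2(EG − F²)) = 3*sqrt(10)/(20*Abs(u)).
At (u, v) = (5, pi/5): H = 3*sqrt(10)/100.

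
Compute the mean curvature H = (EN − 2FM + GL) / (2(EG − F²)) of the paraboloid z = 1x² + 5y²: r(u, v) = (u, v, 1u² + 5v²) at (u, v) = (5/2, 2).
H = 59*sqrt(426)/20164

With E = 4*u^2 + 1, F = 20*u*v, G = 100*v^2 + 1, L = 2/sqrt(4*u^2 + 100*v^2 + 1), M = 0, N = 10/sqrt(4*u^2 + 100*v^2 + 1), assemble
  H = (EN − 2FM + GL) / (2(EG − F²)) = 2*(10*u^2 + 50*v^2 + 3)/(4*u^2 + 100*v^2 + 1)^(3/2).
At (u, v) = (5/2, 2): H = 59*sqrt(426)/20164.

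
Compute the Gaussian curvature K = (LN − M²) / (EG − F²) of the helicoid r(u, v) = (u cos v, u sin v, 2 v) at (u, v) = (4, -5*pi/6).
K = -1/100

Coefficients of the first fundamental form: E = 1, F = 0, G = u^2 + 4.
Coefficients of the second fundamental form: L = 0, M = -2/sqrt(u^2 + 4), N = 0.
Assemble K = (LN − M²)/(EG − F²) = -4/(u^2 + 4)^2. At (u, v) = (4, -5*pi/6): K = -1/100.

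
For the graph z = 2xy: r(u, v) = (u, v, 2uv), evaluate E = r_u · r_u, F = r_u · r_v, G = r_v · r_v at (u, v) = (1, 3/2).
E = 10;  F = 6;  G = 5

Partials: r_u = (1, 0, 2*v), r_v = (0, 1, 2*u). As functions of (u, v):
  E = r_u · r_u = 4*v^2 + 1,
  F = r_u · r_v = 4*u*v,
  G = r_v · r_v = 4*u^2 + 1.
Evaluating at (u, v) = (1, 3/2): E = 10, F = 6, G = 5.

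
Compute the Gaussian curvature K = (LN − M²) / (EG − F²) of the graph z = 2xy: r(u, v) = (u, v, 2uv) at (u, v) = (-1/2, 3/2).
K = -4/121

Coefficients of the first fundamental form: E = 4*v^2 + 1, F = 4*u*v, G = 4*u^2 + 1.
Coefficients of the second fundamental form: L = 0, M = 2/sqrt(4*u^2 + 4*v^2 + 1), N = 0.
Assemble K = (LN − M²)/(EG − F²) = -4/(16*u^4 + 32*u^2*v^2 + 8*u^2 + 16*v^4 + 8*v^2 + 1). At (u, v) = (-1/2, 3/2): K = -4/121.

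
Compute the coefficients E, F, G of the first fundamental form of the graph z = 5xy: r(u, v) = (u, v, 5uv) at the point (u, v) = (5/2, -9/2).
E = 2029/4;  F = -1125/4;  G = 629/4

Partials: r_u = (1, 0, 5*v), r_v = (0, 1, 5*u). As functions of (u, v):
  E = r_u · r_u = 25*v^2 + 1,
  F = r_u · r_v = 25*u*v,
  G = r_v · r_v = 25*u^2 + 1.
Evaluating at (u, v) = (5/2, -9/2): E = 2029/4, F = -1125/4, G = 629/4.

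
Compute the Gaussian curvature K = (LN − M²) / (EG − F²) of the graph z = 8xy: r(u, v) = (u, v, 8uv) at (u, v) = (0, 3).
K = -64/332929

Coefficients of the first fundamental form: E = 64*v^2 + 1, F = 64*u*v, G = 64*u^2 + 1.
Coefficients of the second fundamental form: L = 0, M = 8/sqrt(64*u^2 + 64*v^2 + 1), N = 0.
Assemble K = (LN − M²)/(EG − F²) = -64/(4096*u^4 + 8192*u^2*v^2 + 128*u^2 + 4096*v^4 + 128*v^2 + 1). At (u, v) = (0, 3): K = -64/332929.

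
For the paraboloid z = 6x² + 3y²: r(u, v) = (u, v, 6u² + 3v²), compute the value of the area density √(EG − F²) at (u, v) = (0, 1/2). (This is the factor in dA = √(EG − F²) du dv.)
√(EG − F²)|_{(0, 1/2)} = sqrt(10)

E = 144*u^2 + 1, F = 72*u*v, G = 36*v^2 + 1, so EG − F² = 144*u^2 + 36*v^2 + 1. Taking the positive square root: √(EG − F²) = sqrt(144*u^2 + 36*v^2 + 1). At (u, v) = (0, 1/2): sqrt(10).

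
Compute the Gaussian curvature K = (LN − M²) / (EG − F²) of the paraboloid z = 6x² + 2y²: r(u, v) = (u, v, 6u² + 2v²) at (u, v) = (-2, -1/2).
K = 48/337561

Coefficients of the first fundamental form: E = 144*u^2 + 1, F = 48*u*v, G = 16*v^2 + 1.
Coefficients of the second fundamental form: L = 12/sqrt(144*u^2 + 16*v^2 + 1), M = 0, N = 4/sqrt(144*u^2 + 16*v^2 + 1).
Assemble K = (LN − M²)/(EG − F²) = 48/(20736*u^4 + 4608*u^2*v^2 + 288*u^2 + 256*v^4 + 32*v^2 + 1). At (u, v) = (-2, -1/2): K = 48/337561.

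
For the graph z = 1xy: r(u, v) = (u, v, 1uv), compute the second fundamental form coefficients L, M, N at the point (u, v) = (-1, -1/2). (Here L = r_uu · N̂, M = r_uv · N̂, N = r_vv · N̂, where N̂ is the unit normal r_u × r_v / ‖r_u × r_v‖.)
L = 0;  M = 2/3;  N = 0

Compute the unit normal N̂(u, v) = (-v/sqrt(u^2 + v^2 + 1), -u/sqrt(u^2 + v^2 + 1), 1/sqrt(u^2 + v^2 + 1)), and the second partials r_uu, r_uv, r_vv. Take dot products:
  L(u, v) = r_uu · N̂ = 0,
  M(u, v) = r_uv · N̂ = 1/sqrt(u^2 + v^2 + 1),
  N(u, v) = r_vv · N̂ = 0.
Evaluating at (u, v) = (-1, -1/2):
  L = 0, M = 2/3, N = 0.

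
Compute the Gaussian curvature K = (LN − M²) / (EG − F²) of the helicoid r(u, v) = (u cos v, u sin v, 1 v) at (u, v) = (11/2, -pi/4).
K = -16/15625

Coefficients of the first fundamental form: E = 1, F = 0, G = u^2 + 1.
Coefficients of the second fundamental form: L = 0, M = -1/sqrt(u^2 + 1), N = 0.
Assemble K = (LN − M²)/(EG − F²) = -1/(u^2 + 1)^2. At (u, v) = (11/2, -pi/4): K = -16/15625.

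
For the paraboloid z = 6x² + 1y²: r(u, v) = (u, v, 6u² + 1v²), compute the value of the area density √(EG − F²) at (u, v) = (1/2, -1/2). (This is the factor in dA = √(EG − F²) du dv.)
√(EG − F²)|_{(1/2, -1/2)} = sqrt(38)

E = 144*u^2 + 1, F = 24*u*v, G = 4*v^2 + 1, so EG − F² = 144*u^2 + 4*v^2 + 1. Taking the positive square root: √(EG − F²) = sqrt(144*u^2 + 4*v^2 + 1). At (u, v) = (1/2, -1/2): sqrt(38).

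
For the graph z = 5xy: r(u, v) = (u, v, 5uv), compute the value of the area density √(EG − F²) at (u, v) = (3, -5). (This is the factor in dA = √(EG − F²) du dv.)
√(EG − F²)|_{(3, -5)} = sqrt(851)

E = 25*v^2 + 1, F = 25*u*v, G = 25*u^2 + 1, so EG − F² = 25*u^2 + 25*v^2 + 1. Taking the positive square root: √(EG − F²) = sqrt(25*u^2 + 25*v^2 + 1). At (u, v) = (3, -5): sqrt(851).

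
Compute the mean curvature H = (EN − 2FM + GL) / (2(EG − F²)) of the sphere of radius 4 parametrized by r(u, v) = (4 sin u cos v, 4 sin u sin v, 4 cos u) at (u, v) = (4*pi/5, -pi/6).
H = -1/4

With E = 16, F = 0, G = 16*sin(u)^2, L = -4*sin(u)/Abs(sin(u)), M = 0, N = -4*sin(u)^3/Abs(sin(u)), assemble
  H = (EN − 2FM + GL) / (2(EG − F²)) = -sin(u)/(4*Abs(sin(u))).
At (u, v) = (4*pi/5, -pi/6): H = -1/4.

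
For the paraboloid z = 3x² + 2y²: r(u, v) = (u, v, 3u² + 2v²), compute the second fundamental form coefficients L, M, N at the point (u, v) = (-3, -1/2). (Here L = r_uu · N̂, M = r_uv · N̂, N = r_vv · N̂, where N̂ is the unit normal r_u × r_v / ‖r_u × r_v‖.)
L = 6*sqrt(329)/329;  M = 0;  N = 4*sqrt(329)/329

Compute the unit normal N̂(u, v) = (-6*u/sqrt(36*u^2 + 16*v^2 + 1), -4*v/sqrt(36*u^2 + 16*v^2 + 1), 1/sqrt(36*u^2 + 16*v^2 + 1)), and the second partials r_uu, r_uv, r_vv. Take dot products:
  L(u, v) = r_uu · N̂ = 6/sqrt(36*u^2 + 16*v^2 + 1),
  M(u, v) = r_uv · N̂ = 0,
  N(u, v) = r_vv · N̂ = 4/sqrt(36*u^2 + 16*v^2 + 1).
Evaluating at (u, v) = (-3, -1/2):
  L = 6*sqrt(329)/329, M = 0, N = 4*sqrt(329)/329.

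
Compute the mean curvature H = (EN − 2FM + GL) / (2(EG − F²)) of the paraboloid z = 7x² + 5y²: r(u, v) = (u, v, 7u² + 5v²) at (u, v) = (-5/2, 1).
H = 2279*sqrt(1326)/586092

With E = 196*u^2 + 1, F = 140*u*v, G = 100*v^2 + 1, L = 14/sqrt(196*u^2 + 100*v^2 + 1), M = 0, N = 10/sqrt(196*u^2 + 100*v^2 + 1), assemble
  H = (EN − 2FM + GL) / (2(EG − F²)) = 4*(245*u^2 + 175*v^2 + 3)/(196*u^2 + 100*v^2 + 1)^(3/2).
At (u, v) = (-5/2, 1): H = 2279*sqrt(1326)/586092.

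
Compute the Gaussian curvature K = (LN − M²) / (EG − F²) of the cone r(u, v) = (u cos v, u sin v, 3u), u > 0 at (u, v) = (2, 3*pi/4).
K = 0

Coefficients of the first fundamental form: E = 10, F = 0, G = u^2.
Coefficients of the second fundamental form: L = 0, M = 0, N = 3*sqrt(10)*u^2/(10*Abs(u)).
Assemble K = (LN − M²)/(EG − F²) = 0. At (u, v) = (2, 3*pi/4): K = 0.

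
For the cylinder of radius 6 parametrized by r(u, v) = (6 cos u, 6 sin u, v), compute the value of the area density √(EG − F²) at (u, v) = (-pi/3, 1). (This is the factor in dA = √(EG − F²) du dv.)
√(EG − F²)|_{(-pi/3, 1)} = 6

E = 36, F = 0, G = 1, so EG − F² = 36. Taking the positive square root: √(EG − F²) = 6. At (u, v) = (-pi/3, 1): 6.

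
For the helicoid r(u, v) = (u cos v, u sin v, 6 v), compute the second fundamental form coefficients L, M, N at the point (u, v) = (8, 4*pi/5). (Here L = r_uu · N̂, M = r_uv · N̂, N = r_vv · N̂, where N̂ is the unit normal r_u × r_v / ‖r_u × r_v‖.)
L = 0;  M = -3/5;  N = 0

Compute the unit normal N̂(u, v) = (6*sin(v)/sqrt(u^2 + 36), -6*cos(v)/sqrt(u^2 + 36), u/sqrt(u^2 + 36)), and the second partials r_uu, r_uv, r_vv. Take dot products:
  L(u, v) = r_uu · N̂ = 0,
  M(u, v) = r_uv · N̂ = -6/sqrt(u^2 + 36),
  N(u, v) = r_vv · N̂ = 0.
Evaluating at (u, v) = (8, 4*pi/5):
  L = 0, M = -3/5, N = 0.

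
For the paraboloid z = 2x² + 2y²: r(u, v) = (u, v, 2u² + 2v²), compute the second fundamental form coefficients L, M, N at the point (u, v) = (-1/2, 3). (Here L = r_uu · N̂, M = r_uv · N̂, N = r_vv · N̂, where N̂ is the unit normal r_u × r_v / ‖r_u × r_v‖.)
L = 4*sqrt(149)/149;  M = 0;  N = 4*sqrt(149)/149

Compute the unit normal N̂(u, v) = (-4*u/sqrt(16*u^2 + 16*v^2 + 1), -4*v/sqrt(16*u^2 + 16*v^2 + 1), 1/sqrt(16*u^2 + 16*v^2 + 1)), and the second partials r_uu, r_uv, r_vv. Take dot products:
  L(u, v) = r_uu · N̂ = 4/sqrt(16*u^2 + 16*v^2 + 1),
  M(u, v) = r_uv · N̂ = 0,
  N(u, v) = r_vv · N̂ = 4/sqrt(16*u^2 + 16*v^2 + 1).
Evaluating at (u, v) = (-1/2, 3):
  L = 4*sqrt(149)/149, M = 0, N = 4*sqrt(149)/149.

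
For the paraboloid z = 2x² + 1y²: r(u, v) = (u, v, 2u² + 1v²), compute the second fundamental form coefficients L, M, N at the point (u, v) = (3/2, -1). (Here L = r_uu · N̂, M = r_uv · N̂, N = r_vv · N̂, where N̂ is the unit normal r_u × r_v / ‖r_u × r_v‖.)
L = 4*sqrt(41)/41;  M = 0;  N = 2*sqrt(41)/41

Compute the unit normal N̂(u, v) = (-4*u/sqrt(16*u^2 + 4*v^2 + 1), -2*v/sqrt(16*u^2 + 4*v^2 + 1), 1/sqrt(16*u^2 + 4*v^2 + 1)), and the second partials r_uu, r_uv, r_vv. Take dot products:
  L(u, v) = r_uu · N̂ = 4/sqrt(16*u^2 + 4*v^2 + 1),
  M(u, v) = r_uv · N̂ = 0,
  N(u, v) = r_vv · N̂ = 2/sqrt(16*u^2 + 4*v^2 + 1).
Evaluating at (u, v) = (3/2, -1):
  L = 4*sqrt(41)/41, M = 0, N = 2*sqrt(41)/41.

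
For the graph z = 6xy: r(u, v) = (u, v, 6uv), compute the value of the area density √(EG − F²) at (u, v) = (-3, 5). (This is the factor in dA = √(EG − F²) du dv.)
√(EG − F²)|_{(-3, 5)} = 35

E = 36*v^2 + 1, F = 36*u*v, G = 36*u^2 + 1, so EG − F² = 36*u^2 + 36*v^2 + 1. Taking the positive square root: √(EG − F²) = sqrt(36*u^2 + 36*v^2 + 1). At (u, v) = (-3, 5): 35.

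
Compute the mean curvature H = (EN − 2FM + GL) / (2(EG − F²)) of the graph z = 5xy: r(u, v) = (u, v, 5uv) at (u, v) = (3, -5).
H = 1875*sqrt(851)/724201

With E = 25*v^2 + 1, F = 25*u*v, G = 25*u^2 + 1, L = 0, M = 5/sqrt(25*u^2 + 25*v^2 + 1), N = 0, assemble
  H = (EN − 2FM + GL) / (2(EG − F²)) = -125*u*v/(25*u^2 + 25*v^2 + 1)^(3/2).
At (u, v) = (3, -5): H = 1875*sqrt(851)/724201.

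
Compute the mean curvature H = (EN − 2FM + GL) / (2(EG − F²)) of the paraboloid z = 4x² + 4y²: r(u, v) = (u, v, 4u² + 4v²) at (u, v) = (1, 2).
H = 1288*sqrt(321)/103041

With E = 64*u^2 + 1, F = 64*u*v, G = 64*v^2 + 1, L = 8/sqrt(64*u^2 + 64*v^2 + 1), M = 0, N = 8/sqrt(64*u^2 + 64*v^2 + 1), assemble
  H = (EN − 2FM + GL) / (2(EG − F²)) = 8*(32*u^2 + 32*v^2 + 1)/(64*u^2 + 64*v^2 + 1)^(3/2).
At (u, v) = (1, 2): H = 1288*sqrt(321)/103041.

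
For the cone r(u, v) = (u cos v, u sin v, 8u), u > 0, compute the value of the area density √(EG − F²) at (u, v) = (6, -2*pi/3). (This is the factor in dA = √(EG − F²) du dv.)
√(EG − F²)|_{(6, -2*pi/3)} = 6*sqrt(65)

E = 65, F = 0, G = u^2, so EG − F² = 65*u^2. Taking the positive square root: √(EG − F²) = sqrt(65)*Abs(u). At (u, v) = (6, -2*pi/3): 6*sqrt(65).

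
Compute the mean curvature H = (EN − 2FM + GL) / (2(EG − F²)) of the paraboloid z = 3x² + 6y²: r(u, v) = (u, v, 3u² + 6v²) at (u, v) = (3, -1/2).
H = 2061/6859

With E = 36*u^2 + 1, F = 72*u*v, G = 144*v^2 + 1, L = 6/sqrt(36*u^2 + 144*v^2 + 1), M = 0, N = 12/sqrt(36*u^2 + 144*v^2 + 1), assemble
  H = (EN − 2FM + GL) / (2(EG − F²)) = 9*(24*u^2 + 48*v^2 + 1)/(36*u^2 + 144*v^2 + 1)^(3/2).
At (u, v) = (3, -1/2): H = 2061/6859.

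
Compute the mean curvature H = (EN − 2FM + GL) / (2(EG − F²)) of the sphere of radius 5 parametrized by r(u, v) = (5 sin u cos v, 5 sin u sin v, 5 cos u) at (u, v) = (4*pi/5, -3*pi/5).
H = -1/5

With E = 25, F = 0, G = 25*sin(u)^2, L = -5*sin(u)/Abs(sin(u)), M = 0, N = -5*sin(u)^3/Abs(sin(u)), assemble
  H = (EN − 2FM + GL) / (2(EG − F²)) = -sin(u)/(5*Abs(sin(u))).
At (u, v) = (4*pi/5, -3*pi/5): H = -1/5.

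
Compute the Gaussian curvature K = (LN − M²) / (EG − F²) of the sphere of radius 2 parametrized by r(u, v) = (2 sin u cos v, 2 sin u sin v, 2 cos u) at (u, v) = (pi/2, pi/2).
K = 1/4

Coefficients of the first fundamental form: E = 4, F = 0, G = 4*sin(u)^2.
Coefficients of the second fundamental form: L = -2*sin(u)/Abs(sin(u)), M = 0, N = -2*sin(u)^3/Abs(sin(u)).
Assemble K = (LN − M²)/(EG − F²) = 1/4. At (u, v) = (pi/2, pi/2): K = 1/4.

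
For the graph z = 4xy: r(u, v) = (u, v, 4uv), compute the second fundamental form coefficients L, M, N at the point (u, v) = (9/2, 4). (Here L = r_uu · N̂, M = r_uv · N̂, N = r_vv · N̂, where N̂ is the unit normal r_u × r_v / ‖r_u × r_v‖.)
L = 0;  M = 4*sqrt(581)/581;  N = 0

Compute the unit normal N̂(u, v) = (-4*v/sqrt(16*u^2 + 16*v^2 + 1), -4*u/sqrt(16*u^2 + 16*v^2 + 1), 1/sqrt(16*u^2 + 16*v^2 + 1)), and the second partials r_uu, r_uv, r_vv. Take dot products:
  L(u, v) = r_uu · N̂ = 0,
  M(u, v) = r_uv · N̂ = 4/sqrt(16*u^2 + 16*v^2 + 1),
  N(u, v) = r_vv · N̂ = 0.
Evaluating at (u, v) = (9/2, 4):
  L = 0, M = 4*sqrt(581)/581, N = 0.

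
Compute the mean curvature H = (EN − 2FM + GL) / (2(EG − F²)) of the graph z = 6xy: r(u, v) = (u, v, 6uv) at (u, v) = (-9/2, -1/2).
H = -486*sqrt(739)/546121

With E = 36*v^2 + 1, F = 36*u*v, G = 36*u^2 + 1, L = 0, M = 6/sqrt(36*u^2 + 36*v^2 + 1), N = 0, assemble
  H = (EN − 2FM + GL) / (2(EG − F²)) = -216*u*v/(36*u^2 + 36*v^2 + 1)^(3/2).
At (u, v) = (-9/2, -1/2): H = -486*sqrt(739)/546121.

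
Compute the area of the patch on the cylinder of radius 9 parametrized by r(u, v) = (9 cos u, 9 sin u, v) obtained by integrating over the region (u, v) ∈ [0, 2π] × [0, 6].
Area = 108*pi

Area = ∫∫ √(EG − F²) du dv with √(EG − F²) = 9. Integrating over [0, 2π] × [0, 6] gives 108*pi.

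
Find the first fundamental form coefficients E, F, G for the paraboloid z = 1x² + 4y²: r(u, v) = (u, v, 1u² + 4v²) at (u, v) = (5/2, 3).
E = 26;  F = 120;  G = 577

Partials: r_u = (1, 0, 2*u), r_v = (0, 1, 8*v). As functions of (u, v):
  E = r_u · r_u = 4*u^2 + 1,
  F = r_u · r_v = 16*u*v,
  G = r_v · r_v = 64*v^2 + 1.
Evaluating at (u, v) = (5/2, 3): E = 26, F = 120, G = 577.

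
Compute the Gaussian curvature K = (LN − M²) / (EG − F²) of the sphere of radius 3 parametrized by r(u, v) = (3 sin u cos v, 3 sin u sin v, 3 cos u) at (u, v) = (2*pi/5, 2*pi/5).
K = 1/9

Coefficients of the first fundamental form: E = 9, F = 0, G = 9*sin(u)^2.
Coefficients of the second fundamental form: L = -3*sin(u)/Abs(sin(u)), M = 0, N = -3*sin(u)^3/Abs(sin(u)).
Assemble K = (LN − M²)/(EG − F²) = 1/9. At (u, v) = (2*pi/5, 2*pi/5): K = 1/9.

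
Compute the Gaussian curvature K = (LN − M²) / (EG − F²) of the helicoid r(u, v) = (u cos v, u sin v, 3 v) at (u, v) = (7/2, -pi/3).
K = -144/7225

Coefficients of the first fundamental form: E = 1, F = 0, G = u^2 + 9.
Coefficients of the second fundamental form: L = 0, M = -3/sqrt(u^2 + 9), N = 0.
Assemble K = (LN − M²)/(EG − F²) = -9/(u^2 + 9)^2. At (u, v) = (7/2, -pi/3): K = -144/7225.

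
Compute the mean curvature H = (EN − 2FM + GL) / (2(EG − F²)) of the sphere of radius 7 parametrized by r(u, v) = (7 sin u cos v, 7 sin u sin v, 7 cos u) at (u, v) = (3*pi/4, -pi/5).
H = -1/7

With E = 49, F = 0, G = 49*sin(u)^2, L = -7*sin(u)/Abs(sin(u)), M = 0, N = -7*sin(u)^3/Abs(sin(u)), assemble
  H = (EN − 2FM + GL) / (2(EG − F²)) = -sin(u)/(7*Abs(sin(u))).
At (u, v) = (3*pi/4, -pi/5): H = -1/7.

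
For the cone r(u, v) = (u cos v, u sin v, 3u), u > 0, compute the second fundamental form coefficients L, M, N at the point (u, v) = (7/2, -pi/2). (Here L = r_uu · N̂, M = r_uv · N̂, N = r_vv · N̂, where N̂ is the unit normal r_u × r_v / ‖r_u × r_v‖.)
L = 0;  M = 0;  N = 21*sqrt(10)/20

Compute the unit normal N̂(u, v) = (-3*sqrt(10)*u*cos(v)/(10*Abs(u)), -3*sqrt(10)*u*sin(v)/(10*Abs(u)), sqrt(10)*u/(10*Abs(u))), and the second partials r_uu, r_uv, r_vv. Take dot products:
  L(u, v) = r_uu · N̂ = 0,
  M(u, v) = r_uv · N̂ = 0,
  N(u, v) = r_vv · N̂ = 3*sqrt(10)*u^2/(10*Abs(u)).
Evaluating at (u, v) = (7/2, -pi/2):
  L = 0, M = 0, N = 21*sqrt(10)/20.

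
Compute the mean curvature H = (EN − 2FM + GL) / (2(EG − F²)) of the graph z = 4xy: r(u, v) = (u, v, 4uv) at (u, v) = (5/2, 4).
H = -640*sqrt(357)/127449

With E = 16*v^2 + 1, F = 16*u*v, G = 16*u^2 + 1, L = 0, M = 4/sqrt(16*u^2 + 16*v^2 + 1), N = 0, assemble
  H = (EN − 2FM + GL) / (2(EG − F²)) = -64*u*v/(16*u^2 + 16*v^2 + 1)^(3/2).
At (u, v) = (5/2, 4): H = -640*sqrt(357)/127449.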